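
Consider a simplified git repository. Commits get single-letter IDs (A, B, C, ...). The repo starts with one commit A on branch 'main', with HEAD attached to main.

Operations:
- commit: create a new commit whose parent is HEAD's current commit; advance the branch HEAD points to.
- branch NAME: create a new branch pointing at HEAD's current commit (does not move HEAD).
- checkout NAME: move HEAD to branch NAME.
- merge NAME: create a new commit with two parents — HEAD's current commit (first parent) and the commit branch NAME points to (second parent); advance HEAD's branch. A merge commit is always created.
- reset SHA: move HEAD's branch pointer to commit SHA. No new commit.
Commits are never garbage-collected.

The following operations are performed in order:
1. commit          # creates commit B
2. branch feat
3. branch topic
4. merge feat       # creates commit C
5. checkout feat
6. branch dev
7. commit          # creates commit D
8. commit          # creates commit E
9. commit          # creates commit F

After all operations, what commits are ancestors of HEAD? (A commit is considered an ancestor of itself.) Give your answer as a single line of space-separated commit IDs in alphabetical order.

After op 1 (commit): HEAD=main@B [main=B]
After op 2 (branch): HEAD=main@B [feat=B main=B]
After op 3 (branch): HEAD=main@B [feat=B main=B topic=B]
After op 4 (merge): HEAD=main@C [feat=B main=C topic=B]
After op 5 (checkout): HEAD=feat@B [feat=B main=C topic=B]
After op 6 (branch): HEAD=feat@B [dev=B feat=B main=C topic=B]
After op 7 (commit): HEAD=feat@D [dev=B feat=D main=C topic=B]
After op 8 (commit): HEAD=feat@E [dev=B feat=E main=C topic=B]
After op 9 (commit): HEAD=feat@F [dev=B feat=F main=C topic=B]

Answer: A B D E F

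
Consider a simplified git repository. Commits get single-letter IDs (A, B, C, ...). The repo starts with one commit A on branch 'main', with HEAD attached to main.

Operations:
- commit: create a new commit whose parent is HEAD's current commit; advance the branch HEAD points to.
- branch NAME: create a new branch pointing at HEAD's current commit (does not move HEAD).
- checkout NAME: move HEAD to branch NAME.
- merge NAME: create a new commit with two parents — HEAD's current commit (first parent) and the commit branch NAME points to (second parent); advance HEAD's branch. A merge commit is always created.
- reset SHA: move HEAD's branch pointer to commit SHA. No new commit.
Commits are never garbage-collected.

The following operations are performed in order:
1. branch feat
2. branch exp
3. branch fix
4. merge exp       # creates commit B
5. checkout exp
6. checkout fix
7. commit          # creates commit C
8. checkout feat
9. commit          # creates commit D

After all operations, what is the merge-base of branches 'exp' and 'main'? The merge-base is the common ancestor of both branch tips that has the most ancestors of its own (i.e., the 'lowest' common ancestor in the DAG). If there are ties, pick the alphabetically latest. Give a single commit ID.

Answer: A

Derivation:
After op 1 (branch): HEAD=main@A [feat=A main=A]
After op 2 (branch): HEAD=main@A [exp=A feat=A main=A]
After op 3 (branch): HEAD=main@A [exp=A feat=A fix=A main=A]
After op 4 (merge): HEAD=main@B [exp=A feat=A fix=A main=B]
After op 5 (checkout): HEAD=exp@A [exp=A feat=A fix=A main=B]
After op 6 (checkout): HEAD=fix@A [exp=A feat=A fix=A main=B]
After op 7 (commit): HEAD=fix@C [exp=A feat=A fix=C main=B]
After op 8 (checkout): HEAD=feat@A [exp=A feat=A fix=C main=B]
After op 9 (commit): HEAD=feat@D [exp=A feat=D fix=C main=B]
ancestors(exp=A): ['A']
ancestors(main=B): ['A', 'B']
common: ['A']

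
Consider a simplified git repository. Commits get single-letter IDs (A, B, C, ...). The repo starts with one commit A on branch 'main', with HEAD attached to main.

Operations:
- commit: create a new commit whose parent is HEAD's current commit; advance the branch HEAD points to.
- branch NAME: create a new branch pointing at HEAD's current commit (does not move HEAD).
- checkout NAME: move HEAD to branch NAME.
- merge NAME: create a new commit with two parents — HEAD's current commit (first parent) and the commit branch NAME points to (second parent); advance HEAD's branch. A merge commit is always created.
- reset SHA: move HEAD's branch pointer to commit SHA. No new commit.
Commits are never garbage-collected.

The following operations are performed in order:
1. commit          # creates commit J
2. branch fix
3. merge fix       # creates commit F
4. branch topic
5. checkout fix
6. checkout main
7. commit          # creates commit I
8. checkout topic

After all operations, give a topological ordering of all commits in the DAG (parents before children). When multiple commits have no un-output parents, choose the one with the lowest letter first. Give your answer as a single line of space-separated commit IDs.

After op 1 (commit): HEAD=main@J [main=J]
After op 2 (branch): HEAD=main@J [fix=J main=J]
After op 3 (merge): HEAD=main@F [fix=J main=F]
After op 4 (branch): HEAD=main@F [fix=J main=F topic=F]
After op 5 (checkout): HEAD=fix@J [fix=J main=F topic=F]
After op 6 (checkout): HEAD=main@F [fix=J main=F topic=F]
After op 7 (commit): HEAD=main@I [fix=J main=I topic=F]
After op 8 (checkout): HEAD=topic@F [fix=J main=I topic=F]
commit A: parents=[]
commit F: parents=['J', 'J']
commit I: parents=['F']
commit J: parents=['A']

Answer: A J F I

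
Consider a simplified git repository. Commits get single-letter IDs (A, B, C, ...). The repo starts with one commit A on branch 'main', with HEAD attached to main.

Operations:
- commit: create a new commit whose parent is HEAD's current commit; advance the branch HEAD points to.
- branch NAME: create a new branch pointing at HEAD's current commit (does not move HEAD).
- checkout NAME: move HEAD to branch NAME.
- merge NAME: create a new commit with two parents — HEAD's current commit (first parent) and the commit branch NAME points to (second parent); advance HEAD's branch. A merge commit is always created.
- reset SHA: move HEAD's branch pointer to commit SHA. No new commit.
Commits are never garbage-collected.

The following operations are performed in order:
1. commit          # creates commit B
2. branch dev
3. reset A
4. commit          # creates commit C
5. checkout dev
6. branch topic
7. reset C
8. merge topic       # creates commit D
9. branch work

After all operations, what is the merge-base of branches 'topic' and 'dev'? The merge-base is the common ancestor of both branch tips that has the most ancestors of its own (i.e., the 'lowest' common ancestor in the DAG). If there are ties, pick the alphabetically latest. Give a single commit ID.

Answer: B

Derivation:
After op 1 (commit): HEAD=main@B [main=B]
After op 2 (branch): HEAD=main@B [dev=B main=B]
After op 3 (reset): HEAD=main@A [dev=B main=A]
After op 4 (commit): HEAD=main@C [dev=B main=C]
After op 5 (checkout): HEAD=dev@B [dev=B main=C]
After op 6 (branch): HEAD=dev@B [dev=B main=C topic=B]
After op 7 (reset): HEAD=dev@C [dev=C main=C topic=B]
After op 8 (merge): HEAD=dev@D [dev=D main=C topic=B]
After op 9 (branch): HEAD=dev@D [dev=D main=C topic=B work=D]
ancestors(topic=B): ['A', 'B']
ancestors(dev=D): ['A', 'B', 'C', 'D']
common: ['A', 'B']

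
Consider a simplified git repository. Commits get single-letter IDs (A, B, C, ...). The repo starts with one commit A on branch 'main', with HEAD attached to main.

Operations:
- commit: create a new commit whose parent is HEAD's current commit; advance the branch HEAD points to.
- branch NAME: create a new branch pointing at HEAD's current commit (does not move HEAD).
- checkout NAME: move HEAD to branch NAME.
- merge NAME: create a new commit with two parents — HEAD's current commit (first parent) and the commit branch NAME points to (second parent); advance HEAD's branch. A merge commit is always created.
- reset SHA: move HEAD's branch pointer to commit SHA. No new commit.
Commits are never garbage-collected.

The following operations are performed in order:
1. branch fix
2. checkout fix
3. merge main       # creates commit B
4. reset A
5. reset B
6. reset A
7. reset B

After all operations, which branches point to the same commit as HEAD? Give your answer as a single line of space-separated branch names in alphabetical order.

After op 1 (branch): HEAD=main@A [fix=A main=A]
After op 2 (checkout): HEAD=fix@A [fix=A main=A]
After op 3 (merge): HEAD=fix@B [fix=B main=A]
After op 4 (reset): HEAD=fix@A [fix=A main=A]
After op 5 (reset): HEAD=fix@B [fix=B main=A]
After op 6 (reset): HEAD=fix@A [fix=A main=A]
After op 7 (reset): HEAD=fix@B [fix=B main=A]

Answer: fix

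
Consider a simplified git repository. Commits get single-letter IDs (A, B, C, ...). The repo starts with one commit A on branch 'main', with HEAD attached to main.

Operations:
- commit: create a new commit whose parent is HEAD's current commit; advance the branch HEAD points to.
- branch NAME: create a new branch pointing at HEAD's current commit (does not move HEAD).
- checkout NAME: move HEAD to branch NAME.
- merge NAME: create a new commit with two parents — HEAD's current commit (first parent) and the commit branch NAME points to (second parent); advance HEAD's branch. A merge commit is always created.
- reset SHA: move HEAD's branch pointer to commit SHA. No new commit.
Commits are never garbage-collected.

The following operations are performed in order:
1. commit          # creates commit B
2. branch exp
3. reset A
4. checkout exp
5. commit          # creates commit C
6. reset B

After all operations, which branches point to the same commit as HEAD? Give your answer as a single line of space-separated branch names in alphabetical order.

Answer: exp

Derivation:
After op 1 (commit): HEAD=main@B [main=B]
After op 2 (branch): HEAD=main@B [exp=B main=B]
After op 3 (reset): HEAD=main@A [exp=B main=A]
After op 4 (checkout): HEAD=exp@B [exp=B main=A]
After op 5 (commit): HEAD=exp@C [exp=C main=A]
After op 6 (reset): HEAD=exp@B [exp=B main=A]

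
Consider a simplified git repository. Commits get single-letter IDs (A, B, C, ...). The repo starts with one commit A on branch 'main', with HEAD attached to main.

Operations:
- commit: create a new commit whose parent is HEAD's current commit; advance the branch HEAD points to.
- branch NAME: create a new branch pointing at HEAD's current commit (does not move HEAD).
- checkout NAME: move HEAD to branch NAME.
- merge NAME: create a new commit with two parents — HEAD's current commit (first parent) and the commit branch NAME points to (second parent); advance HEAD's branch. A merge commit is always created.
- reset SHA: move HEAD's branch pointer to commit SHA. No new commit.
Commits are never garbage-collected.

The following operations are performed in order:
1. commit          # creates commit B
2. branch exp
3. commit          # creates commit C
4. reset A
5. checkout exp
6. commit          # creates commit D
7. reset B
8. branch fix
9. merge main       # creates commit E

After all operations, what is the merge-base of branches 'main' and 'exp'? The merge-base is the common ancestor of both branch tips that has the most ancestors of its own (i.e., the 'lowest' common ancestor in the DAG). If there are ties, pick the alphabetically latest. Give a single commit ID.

After op 1 (commit): HEAD=main@B [main=B]
After op 2 (branch): HEAD=main@B [exp=B main=B]
After op 3 (commit): HEAD=main@C [exp=B main=C]
After op 4 (reset): HEAD=main@A [exp=B main=A]
After op 5 (checkout): HEAD=exp@B [exp=B main=A]
After op 6 (commit): HEAD=exp@D [exp=D main=A]
After op 7 (reset): HEAD=exp@B [exp=B main=A]
After op 8 (branch): HEAD=exp@B [exp=B fix=B main=A]
After op 9 (merge): HEAD=exp@E [exp=E fix=B main=A]
ancestors(main=A): ['A']
ancestors(exp=E): ['A', 'B', 'E']
common: ['A']

Answer: A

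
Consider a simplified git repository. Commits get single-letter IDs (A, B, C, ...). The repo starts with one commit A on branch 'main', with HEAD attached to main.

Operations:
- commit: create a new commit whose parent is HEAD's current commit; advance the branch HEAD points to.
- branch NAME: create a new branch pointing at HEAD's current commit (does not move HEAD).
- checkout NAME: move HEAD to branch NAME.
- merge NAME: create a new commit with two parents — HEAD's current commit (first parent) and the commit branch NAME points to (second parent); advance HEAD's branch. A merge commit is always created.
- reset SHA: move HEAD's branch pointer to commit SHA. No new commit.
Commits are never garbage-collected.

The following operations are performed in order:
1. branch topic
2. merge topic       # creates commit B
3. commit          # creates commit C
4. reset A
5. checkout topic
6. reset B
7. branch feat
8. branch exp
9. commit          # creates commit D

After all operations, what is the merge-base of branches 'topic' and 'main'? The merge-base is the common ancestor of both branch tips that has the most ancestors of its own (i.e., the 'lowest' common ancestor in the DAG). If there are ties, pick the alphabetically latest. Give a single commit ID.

Answer: A

Derivation:
After op 1 (branch): HEAD=main@A [main=A topic=A]
After op 2 (merge): HEAD=main@B [main=B topic=A]
After op 3 (commit): HEAD=main@C [main=C topic=A]
After op 4 (reset): HEAD=main@A [main=A topic=A]
After op 5 (checkout): HEAD=topic@A [main=A topic=A]
After op 6 (reset): HEAD=topic@B [main=A topic=B]
After op 7 (branch): HEAD=topic@B [feat=B main=A topic=B]
After op 8 (branch): HEAD=topic@B [exp=B feat=B main=A topic=B]
After op 9 (commit): HEAD=topic@D [exp=B feat=B main=A topic=D]
ancestors(topic=D): ['A', 'B', 'D']
ancestors(main=A): ['A']
common: ['A']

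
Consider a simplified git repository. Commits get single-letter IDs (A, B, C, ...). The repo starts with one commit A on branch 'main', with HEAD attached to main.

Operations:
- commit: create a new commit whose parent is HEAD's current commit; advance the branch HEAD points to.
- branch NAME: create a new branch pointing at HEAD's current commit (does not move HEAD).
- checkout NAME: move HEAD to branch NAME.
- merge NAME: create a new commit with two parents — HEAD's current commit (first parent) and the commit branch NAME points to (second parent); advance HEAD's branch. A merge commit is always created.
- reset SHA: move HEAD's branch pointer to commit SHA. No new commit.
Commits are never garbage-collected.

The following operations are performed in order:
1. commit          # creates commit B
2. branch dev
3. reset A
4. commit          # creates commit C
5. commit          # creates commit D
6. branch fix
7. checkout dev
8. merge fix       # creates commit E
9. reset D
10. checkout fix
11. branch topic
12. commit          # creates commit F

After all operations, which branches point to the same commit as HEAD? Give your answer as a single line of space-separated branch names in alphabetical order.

Answer: fix

Derivation:
After op 1 (commit): HEAD=main@B [main=B]
After op 2 (branch): HEAD=main@B [dev=B main=B]
After op 3 (reset): HEAD=main@A [dev=B main=A]
After op 4 (commit): HEAD=main@C [dev=B main=C]
After op 5 (commit): HEAD=main@D [dev=B main=D]
After op 6 (branch): HEAD=main@D [dev=B fix=D main=D]
After op 7 (checkout): HEAD=dev@B [dev=B fix=D main=D]
After op 8 (merge): HEAD=dev@E [dev=E fix=D main=D]
After op 9 (reset): HEAD=dev@D [dev=D fix=D main=D]
After op 10 (checkout): HEAD=fix@D [dev=D fix=D main=D]
After op 11 (branch): HEAD=fix@D [dev=D fix=D main=D topic=D]
After op 12 (commit): HEAD=fix@F [dev=D fix=F main=D topic=D]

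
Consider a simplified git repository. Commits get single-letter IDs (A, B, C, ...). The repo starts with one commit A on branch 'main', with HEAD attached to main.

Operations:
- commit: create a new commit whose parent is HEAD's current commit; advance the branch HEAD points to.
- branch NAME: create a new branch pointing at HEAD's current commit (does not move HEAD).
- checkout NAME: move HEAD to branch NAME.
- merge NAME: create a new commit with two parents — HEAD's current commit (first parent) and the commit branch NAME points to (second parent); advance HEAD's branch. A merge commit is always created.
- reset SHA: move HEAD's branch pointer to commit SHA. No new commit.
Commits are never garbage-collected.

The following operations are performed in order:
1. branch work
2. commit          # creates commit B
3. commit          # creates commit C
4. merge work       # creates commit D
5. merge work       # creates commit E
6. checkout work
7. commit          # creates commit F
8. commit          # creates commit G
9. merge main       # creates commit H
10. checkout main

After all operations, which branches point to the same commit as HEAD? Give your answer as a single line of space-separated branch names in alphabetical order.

Answer: main

Derivation:
After op 1 (branch): HEAD=main@A [main=A work=A]
After op 2 (commit): HEAD=main@B [main=B work=A]
After op 3 (commit): HEAD=main@C [main=C work=A]
After op 4 (merge): HEAD=main@D [main=D work=A]
After op 5 (merge): HEAD=main@E [main=E work=A]
After op 6 (checkout): HEAD=work@A [main=E work=A]
After op 7 (commit): HEAD=work@F [main=E work=F]
After op 8 (commit): HEAD=work@G [main=E work=G]
After op 9 (merge): HEAD=work@H [main=E work=H]
After op 10 (checkout): HEAD=main@E [main=E work=H]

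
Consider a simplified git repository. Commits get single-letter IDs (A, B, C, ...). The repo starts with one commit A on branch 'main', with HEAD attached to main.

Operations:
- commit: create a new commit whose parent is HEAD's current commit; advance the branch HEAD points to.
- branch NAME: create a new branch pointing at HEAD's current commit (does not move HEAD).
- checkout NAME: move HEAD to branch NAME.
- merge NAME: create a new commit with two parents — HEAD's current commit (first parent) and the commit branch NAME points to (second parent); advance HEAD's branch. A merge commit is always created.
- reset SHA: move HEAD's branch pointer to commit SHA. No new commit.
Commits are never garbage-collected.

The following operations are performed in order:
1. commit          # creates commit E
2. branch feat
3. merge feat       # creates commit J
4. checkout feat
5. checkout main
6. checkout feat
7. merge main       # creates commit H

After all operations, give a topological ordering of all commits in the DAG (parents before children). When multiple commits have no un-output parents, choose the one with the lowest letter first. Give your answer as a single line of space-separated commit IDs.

After op 1 (commit): HEAD=main@E [main=E]
After op 2 (branch): HEAD=main@E [feat=E main=E]
After op 3 (merge): HEAD=main@J [feat=E main=J]
After op 4 (checkout): HEAD=feat@E [feat=E main=J]
After op 5 (checkout): HEAD=main@J [feat=E main=J]
After op 6 (checkout): HEAD=feat@E [feat=E main=J]
After op 7 (merge): HEAD=feat@H [feat=H main=J]
commit A: parents=[]
commit E: parents=['A']
commit H: parents=['E', 'J']
commit J: parents=['E', 'E']

Answer: A E J H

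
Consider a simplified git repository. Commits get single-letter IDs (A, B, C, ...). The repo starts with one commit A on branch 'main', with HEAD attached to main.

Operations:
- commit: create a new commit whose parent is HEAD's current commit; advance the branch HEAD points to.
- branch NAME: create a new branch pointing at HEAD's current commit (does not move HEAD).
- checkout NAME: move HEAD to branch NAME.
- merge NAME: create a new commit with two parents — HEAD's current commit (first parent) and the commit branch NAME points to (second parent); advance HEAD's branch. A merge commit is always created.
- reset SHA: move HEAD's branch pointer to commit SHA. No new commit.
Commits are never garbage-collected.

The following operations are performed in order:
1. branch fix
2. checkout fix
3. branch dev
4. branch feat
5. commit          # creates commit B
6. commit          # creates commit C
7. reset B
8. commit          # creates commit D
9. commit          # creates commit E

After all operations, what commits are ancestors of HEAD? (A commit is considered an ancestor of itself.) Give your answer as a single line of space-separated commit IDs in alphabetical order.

Answer: A B D E

Derivation:
After op 1 (branch): HEAD=main@A [fix=A main=A]
After op 2 (checkout): HEAD=fix@A [fix=A main=A]
After op 3 (branch): HEAD=fix@A [dev=A fix=A main=A]
After op 4 (branch): HEAD=fix@A [dev=A feat=A fix=A main=A]
After op 5 (commit): HEAD=fix@B [dev=A feat=A fix=B main=A]
After op 6 (commit): HEAD=fix@C [dev=A feat=A fix=C main=A]
After op 7 (reset): HEAD=fix@B [dev=A feat=A fix=B main=A]
After op 8 (commit): HEAD=fix@D [dev=A feat=A fix=D main=A]
After op 9 (commit): HEAD=fix@E [dev=A feat=A fix=E main=A]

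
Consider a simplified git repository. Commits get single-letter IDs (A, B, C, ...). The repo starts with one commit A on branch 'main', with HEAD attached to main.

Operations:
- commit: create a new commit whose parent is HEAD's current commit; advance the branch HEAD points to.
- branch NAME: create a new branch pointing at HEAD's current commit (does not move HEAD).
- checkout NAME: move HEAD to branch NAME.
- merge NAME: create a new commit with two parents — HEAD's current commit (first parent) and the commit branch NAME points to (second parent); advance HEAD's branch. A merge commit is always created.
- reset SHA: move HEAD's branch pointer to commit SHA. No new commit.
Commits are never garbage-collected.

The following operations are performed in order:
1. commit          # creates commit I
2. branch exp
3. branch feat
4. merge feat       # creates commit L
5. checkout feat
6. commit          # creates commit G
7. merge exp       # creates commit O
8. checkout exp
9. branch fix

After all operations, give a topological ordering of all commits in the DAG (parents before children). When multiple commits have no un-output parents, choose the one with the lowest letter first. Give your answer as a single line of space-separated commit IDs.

Answer: A I G L O

Derivation:
After op 1 (commit): HEAD=main@I [main=I]
After op 2 (branch): HEAD=main@I [exp=I main=I]
After op 3 (branch): HEAD=main@I [exp=I feat=I main=I]
After op 4 (merge): HEAD=main@L [exp=I feat=I main=L]
After op 5 (checkout): HEAD=feat@I [exp=I feat=I main=L]
After op 6 (commit): HEAD=feat@G [exp=I feat=G main=L]
After op 7 (merge): HEAD=feat@O [exp=I feat=O main=L]
After op 8 (checkout): HEAD=exp@I [exp=I feat=O main=L]
After op 9 (branch): HEAD=exp@I [exp=I feat=O fix=I main=L]
commit A: parents=[]
commit G: parents=['I']
commit I: parents=['A']
commit L: parents=['I', 'I']
commit O: parents=['G', 'I']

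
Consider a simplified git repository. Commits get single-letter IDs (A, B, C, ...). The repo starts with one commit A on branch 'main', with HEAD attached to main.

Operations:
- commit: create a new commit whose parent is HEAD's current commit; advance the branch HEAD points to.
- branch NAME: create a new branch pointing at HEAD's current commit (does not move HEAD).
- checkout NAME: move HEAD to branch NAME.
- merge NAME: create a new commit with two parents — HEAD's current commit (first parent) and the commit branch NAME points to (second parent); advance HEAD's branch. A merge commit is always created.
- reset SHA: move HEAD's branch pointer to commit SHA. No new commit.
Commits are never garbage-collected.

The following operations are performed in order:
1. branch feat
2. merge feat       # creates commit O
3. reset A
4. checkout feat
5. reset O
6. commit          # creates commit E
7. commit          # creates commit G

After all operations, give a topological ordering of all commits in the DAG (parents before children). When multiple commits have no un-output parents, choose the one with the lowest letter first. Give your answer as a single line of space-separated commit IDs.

After op 1 (branch): HEAD=main@A [feat=A main=A]
After op 2 (merge): HEAD=main@O [feat=A main=O]
After op 3 (reset): HEAD=main@A [feat=A main=A]
After op 4 (checkout): HEAD=feat@A [feat=A main=A]
After op 5 (reset): HEAD=feat@O [feat=O main=A]
After op 6 (commit): HEAD=feat@E [feat=E main=A]
After op 7 (commit): HEAD=feat@G [feat=G main=A]
commit A: parents=[]
commit E: parents=['O']
commit G: parents=['E']
commit O: parents=['A', 'A']

Answer: A O E G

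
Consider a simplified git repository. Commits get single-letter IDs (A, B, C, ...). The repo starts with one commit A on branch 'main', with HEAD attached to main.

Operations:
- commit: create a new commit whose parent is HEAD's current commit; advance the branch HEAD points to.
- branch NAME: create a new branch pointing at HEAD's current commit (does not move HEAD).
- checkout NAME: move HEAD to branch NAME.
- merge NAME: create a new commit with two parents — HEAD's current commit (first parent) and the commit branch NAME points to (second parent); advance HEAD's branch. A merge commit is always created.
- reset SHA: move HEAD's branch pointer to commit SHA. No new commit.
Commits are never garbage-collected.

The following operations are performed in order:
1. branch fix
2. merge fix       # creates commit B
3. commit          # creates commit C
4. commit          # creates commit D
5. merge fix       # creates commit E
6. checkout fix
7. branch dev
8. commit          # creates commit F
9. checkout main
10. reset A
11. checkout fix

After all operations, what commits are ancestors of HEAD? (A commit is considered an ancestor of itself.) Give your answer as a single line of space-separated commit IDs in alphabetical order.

Answer: A F

Derivation:
After op 1 (branch): HEAD=main@A [fix=A main=A]
After op 2 (merge): HEAD=main@B [fix=A main=B]
After op 3 (commit): HEAD=main@C [fix=A main=C]
After op 4 (commit): HEAD=main@D [fix=A main=D]
After op 5 (merge): HEAD=main@E [fix=A main=E]
After op 6 (checkout): HEAD=fix@A [fix=A main=E]
After op 7 (branch): HEAD=fix@A [dev=A fix=A main=E]
After op 8 (commit): HEAD=fix@F [dev=A fix=F main=E]
After op 9 (checkout): HEAD=main@E [dev=A fix=F main=E]
After op 10 (reset): HEAD=main@A [dev=A fix=F main=A]
After op 11 (checkout): HEAD=fix@F [dev=A fix=F main=A]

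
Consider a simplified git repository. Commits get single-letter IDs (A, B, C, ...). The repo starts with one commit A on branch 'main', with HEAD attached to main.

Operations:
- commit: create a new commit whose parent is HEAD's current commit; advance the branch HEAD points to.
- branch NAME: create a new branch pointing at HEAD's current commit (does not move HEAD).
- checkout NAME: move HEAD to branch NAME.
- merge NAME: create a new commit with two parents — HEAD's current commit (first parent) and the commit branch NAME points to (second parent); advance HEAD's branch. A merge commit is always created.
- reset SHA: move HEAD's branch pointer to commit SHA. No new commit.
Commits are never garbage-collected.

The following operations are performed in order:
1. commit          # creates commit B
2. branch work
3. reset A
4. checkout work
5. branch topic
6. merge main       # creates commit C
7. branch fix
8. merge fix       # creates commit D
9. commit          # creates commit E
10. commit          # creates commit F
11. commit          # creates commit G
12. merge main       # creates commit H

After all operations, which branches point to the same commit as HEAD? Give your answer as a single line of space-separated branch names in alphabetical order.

After op 1 (commit): HEAD=main@B [main=B]
After op 2 (branch): HEAD=main@B [main=B work=B]
After op 3 (reset): HEAD=main@A [main=A work=B]
After op 4 (checkout): HEAD=work@B [main=A work=B]
After op 5 (branch): HEAD=work@B [main=A topic=B work=B]
After op 6 (merge): HEAD=work@C [main=A topic=B work=C]
After op 7 (branch): HEAD=work@C [fix=C main=A topic=B work=C]
After op 8 (merge): HEAD=work@D [fix=C main=A topic=B work=D]
After op 9 (commit): HEAD=work@E [fix=C main=A topic=B work=E]
After op 10 (commit): HEAD=work@F [fix=C main=A topic=B work=F]
After op 11 (commit): HEAD=work@G [fix=C main=A topic=B work=G]
After op 12 (merge): HEAD=work@H [fix=C main=A topic=B work=H]

Answer: work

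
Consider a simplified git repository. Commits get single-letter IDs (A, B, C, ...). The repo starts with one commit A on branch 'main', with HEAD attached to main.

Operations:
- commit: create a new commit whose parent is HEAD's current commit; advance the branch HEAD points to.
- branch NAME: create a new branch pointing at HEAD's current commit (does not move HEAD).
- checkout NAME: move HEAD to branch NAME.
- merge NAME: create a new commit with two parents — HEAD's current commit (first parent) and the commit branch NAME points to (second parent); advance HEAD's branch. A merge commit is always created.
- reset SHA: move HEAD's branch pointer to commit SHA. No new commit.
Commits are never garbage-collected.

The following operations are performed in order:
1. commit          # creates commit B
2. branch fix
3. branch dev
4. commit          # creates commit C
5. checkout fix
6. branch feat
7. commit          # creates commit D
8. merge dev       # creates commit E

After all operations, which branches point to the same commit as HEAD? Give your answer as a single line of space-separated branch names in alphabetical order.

After op 1 (commit): HEAD=main@B [main=B]
After op 2 (branch): HEAD=main@B [fix=B main=B]
After op 3 (branch): HEAD=main@B [dev=B fix=B main=B]
After op 4 (commit): HEAD=main@C [dev=B fix=B main=C]
After op 5 (checkout): HEAD=fix@B [dev=B fix=B main=C]
After op 6 (branch): HEAD=fix@B [dev=B feat=B fix=B main=C]
After op 7 (commit): HEAD=fix@D [dev=B feat=B fix=D main=C]
After op 8 (merge): HEAD=fix@E [dev=B feat=B fix=E main=C]

Answer: fix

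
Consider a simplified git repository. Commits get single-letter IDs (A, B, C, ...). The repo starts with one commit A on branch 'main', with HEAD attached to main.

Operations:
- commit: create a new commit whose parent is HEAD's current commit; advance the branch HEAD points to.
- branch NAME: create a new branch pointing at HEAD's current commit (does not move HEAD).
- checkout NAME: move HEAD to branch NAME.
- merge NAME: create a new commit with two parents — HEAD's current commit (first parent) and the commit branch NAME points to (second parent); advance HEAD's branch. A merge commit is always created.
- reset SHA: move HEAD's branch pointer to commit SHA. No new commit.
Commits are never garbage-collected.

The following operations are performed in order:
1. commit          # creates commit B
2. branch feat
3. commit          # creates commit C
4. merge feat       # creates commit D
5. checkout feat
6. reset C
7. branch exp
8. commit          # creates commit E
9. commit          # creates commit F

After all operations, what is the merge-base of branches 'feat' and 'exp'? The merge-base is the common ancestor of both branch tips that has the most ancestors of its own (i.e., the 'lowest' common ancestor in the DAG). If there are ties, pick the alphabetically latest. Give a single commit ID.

Answer: C

Derivation:
After op 1 (commit): HEAD=main@B [main=B]
After op 2 (branch): HEAD=main@B [feat=B main=B]
After op 3 (commit): HEAD=main@C [feat=B main=C]
After op 4 (merge): HEAD=main@D [feat=B main=D]
After op 5 (checkout): HEAD=feat@B [feat=B main=D]
After op 6 (reset): HEAD=feat@C [feat=C main=D]
After op 7 (branch): HEAD=feat@C [exp=C feat=C main=D]
After op 8 (commit): HEAD=feat@E [exp=C feat=E main=D]
After op 9 (commit): HEAD=feat@F [exp=C feat=F main=D]
ancestors(feat=F): ['A', 'B', 'C', 'E', 'F']
ancestors(exp=C): ['A', 'B', 'C']
common: ['A', 'B', 'C']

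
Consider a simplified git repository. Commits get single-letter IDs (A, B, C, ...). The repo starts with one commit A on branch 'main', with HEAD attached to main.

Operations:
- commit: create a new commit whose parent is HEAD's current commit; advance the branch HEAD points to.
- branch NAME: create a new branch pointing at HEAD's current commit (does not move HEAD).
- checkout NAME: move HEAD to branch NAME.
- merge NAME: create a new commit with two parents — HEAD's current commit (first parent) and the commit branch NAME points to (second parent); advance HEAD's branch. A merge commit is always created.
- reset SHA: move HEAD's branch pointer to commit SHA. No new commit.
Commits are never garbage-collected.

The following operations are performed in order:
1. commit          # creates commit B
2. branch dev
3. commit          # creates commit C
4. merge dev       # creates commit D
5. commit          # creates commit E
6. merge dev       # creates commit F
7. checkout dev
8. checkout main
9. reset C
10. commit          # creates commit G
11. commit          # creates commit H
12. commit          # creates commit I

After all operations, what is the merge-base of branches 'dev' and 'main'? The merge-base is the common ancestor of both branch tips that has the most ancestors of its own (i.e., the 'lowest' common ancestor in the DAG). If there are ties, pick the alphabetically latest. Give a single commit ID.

After op 1 (commit): HEAD=main@B [main=B]
After op 2 (branch): HEAD=main@B [dev=B main=B]
After op 3 (commit): HEAD=main@C [dev=B main=C]
After op 4 (merge): HEAD=main@D [dev=B main=D]
After op 5 (commit): HEAD=main@E [dev=B main=E]
After op 6 (merge): HEAD=main@F [dev=B main=F]
After op 7 (checkout): HEAD=dev@B [dev=B main=F]
After op 8 (checkout): HEAD=main@F [dev=B main=F]
After op 9 (reset): HEAD=main@C [dev=B main=C]
After op 10 (commit): HEAD=main@G [dev=B main=G]
After op 11 (commit): HEAD=main@H [dev=B main=H]
After op 12 (commit): HEAD=main@I [dev=B main=I]
ancestors(dev=B): ['A', 'B']
ancestors(main=I): ['A', 'B', 'C', 'G', 'H', 'I']
common: ['A', 'B']

Answer: B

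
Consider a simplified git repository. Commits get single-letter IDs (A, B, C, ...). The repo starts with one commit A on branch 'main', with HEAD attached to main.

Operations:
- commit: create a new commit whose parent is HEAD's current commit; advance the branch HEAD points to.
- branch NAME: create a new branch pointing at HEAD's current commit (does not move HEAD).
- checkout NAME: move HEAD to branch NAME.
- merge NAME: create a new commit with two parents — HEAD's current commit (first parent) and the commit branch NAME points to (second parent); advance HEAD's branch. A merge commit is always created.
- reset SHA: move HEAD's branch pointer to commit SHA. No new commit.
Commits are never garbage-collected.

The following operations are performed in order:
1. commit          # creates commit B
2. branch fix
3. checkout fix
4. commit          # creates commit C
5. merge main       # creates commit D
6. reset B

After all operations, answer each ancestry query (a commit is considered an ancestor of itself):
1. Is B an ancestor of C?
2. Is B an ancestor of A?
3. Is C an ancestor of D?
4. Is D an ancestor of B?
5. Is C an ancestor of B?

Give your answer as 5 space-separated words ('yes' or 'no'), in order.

After op 1 (commit): HEAD=main@B [main=B]
After op 2 (branch): HEAD=main@B [fix=B main=B]
After op 3 (checkout): HEAD=fix@B [fix=B main=B]
After op 4 (commit): HEAD=fix@C [fix=C main=B]
After op 5 (merge): HEAD=fix@D [fix=D main=B]
After op 6 (reset): HEAD=fix@B [fix=B main=B]
ancestors(C) = {A,B,C}; B in? yes
ancestors(A) = {A}; B in? no
ancestors(D) = {A,B,C,D}; C in? yes
ancestors(B) = {A,B}; D in? no
ancestors(B) = {A,B}; C in? no

Answer: yes no yes no no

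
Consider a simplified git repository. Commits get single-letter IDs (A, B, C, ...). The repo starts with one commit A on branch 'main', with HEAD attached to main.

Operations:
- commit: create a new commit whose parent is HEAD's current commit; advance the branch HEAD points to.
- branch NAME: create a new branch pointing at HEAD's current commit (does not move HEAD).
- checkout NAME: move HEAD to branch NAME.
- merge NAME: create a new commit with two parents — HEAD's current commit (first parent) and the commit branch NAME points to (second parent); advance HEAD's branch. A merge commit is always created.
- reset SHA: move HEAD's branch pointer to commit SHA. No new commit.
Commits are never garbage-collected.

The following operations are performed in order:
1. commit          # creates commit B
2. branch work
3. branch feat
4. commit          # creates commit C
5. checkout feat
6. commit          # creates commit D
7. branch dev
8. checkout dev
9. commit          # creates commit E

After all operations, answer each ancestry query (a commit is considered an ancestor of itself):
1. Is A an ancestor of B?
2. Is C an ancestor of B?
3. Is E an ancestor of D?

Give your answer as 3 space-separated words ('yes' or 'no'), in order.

Answer: yes no no

Derivation:
After op 1 (commit): HEAD=main@B [main=B]
After op 2 (branch): HEAD=main@B [main=B work=B]
After op 3 (branch): HEAD=main@B [feat=B main=B work=B]
After op 4 (commit): HEAD=main@C [feat=B main=C work=B]
After op 5 (checkout): HEAD=feat@B [feat=B main=C work=B]
After op 6 (commit): HEAD=feat@D [feat=D main=C work=B]
After op 7 (branch): HEAD=feat@D [dev=D feat=D main=C work=B]
After op 8 (checkout): HEAD=dev@D [dev=D feat=D main=C work=B]
After op 9 (commit): HEAD=dev@E [dev=E feat=D main=C work=B]
ancestors(B) = {A,B}; A in? yes
ancestors(B) = {A,B}; C in? no
ancestors(D) = {A,B,D}; E in? no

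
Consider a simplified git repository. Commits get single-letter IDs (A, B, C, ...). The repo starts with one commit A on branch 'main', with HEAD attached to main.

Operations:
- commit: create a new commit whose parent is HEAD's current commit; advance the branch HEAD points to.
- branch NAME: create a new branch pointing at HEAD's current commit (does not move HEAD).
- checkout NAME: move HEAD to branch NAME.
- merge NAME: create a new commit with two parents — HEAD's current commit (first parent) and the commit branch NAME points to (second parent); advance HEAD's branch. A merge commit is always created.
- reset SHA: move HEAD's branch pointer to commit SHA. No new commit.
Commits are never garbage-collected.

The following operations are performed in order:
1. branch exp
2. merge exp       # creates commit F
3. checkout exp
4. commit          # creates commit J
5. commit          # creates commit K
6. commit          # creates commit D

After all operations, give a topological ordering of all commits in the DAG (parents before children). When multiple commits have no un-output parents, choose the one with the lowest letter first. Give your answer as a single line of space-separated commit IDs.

After op 1 (branch): HEAD=main@A [exp=A main=A]
After op 2 (merge): HEAD=main@F [exp=A main=F]
After op 3 (checkout): HEAD=exp@A [exp=A main=F]
After op 4 (commit): HEAD=exp@J [exp=J main=F]
After op 5 (commit): HEAD=exp@K [exp=K main=F]
After op 6 (commit): HEAD=exp@D [exp=D main=F]
commit A: parents=[]
commit D: parents=['K']
commit F: parents=['A', 'A']
commit J: parents=['A']
commit K: parents=['J']

Answer: A F J K D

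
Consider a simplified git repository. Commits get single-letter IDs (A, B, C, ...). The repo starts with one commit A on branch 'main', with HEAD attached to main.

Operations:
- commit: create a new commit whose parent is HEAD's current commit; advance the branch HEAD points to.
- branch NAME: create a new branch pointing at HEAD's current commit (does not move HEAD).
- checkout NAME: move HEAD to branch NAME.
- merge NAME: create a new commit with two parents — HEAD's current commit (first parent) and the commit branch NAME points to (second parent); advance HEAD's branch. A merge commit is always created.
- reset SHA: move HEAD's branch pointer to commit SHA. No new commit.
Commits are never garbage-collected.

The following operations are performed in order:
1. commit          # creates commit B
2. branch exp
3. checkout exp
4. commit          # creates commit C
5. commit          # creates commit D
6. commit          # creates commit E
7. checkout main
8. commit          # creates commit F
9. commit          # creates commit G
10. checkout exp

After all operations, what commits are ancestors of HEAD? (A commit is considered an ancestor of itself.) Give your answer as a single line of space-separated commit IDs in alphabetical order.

After op 1 (commit): HEAD=main@B [main=B]
After op 2 (branch): HEAD=main@B [exp=B main=B]
After op 3 (checkout): HEAD=exp@B [exp=B main=B]
After op 4 (commit): HEAD=exp@C [exp=C main=B]
After op 5 (commit): HEAD=exp@D [exp=D main=B]
After op 6 (commit): HEAD=exp@E [exp=E main=B]
After op 7 (checkout): HEAD=main@B [exp=E main=B]
After op 8 (commit): HEAD=main@F [exp=E main=F]
After op 9 (commit): HEAD=main@G [exp=E main=G]
After op 10 (checkout): HEAD=exp@E [exp=E main=G]

Answer: A B C D E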